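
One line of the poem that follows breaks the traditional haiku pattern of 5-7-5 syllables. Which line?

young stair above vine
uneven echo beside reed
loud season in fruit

The second line

Line 1: young (1), stair (1), above (2), vine (1) → 5 ✓
Line 2: uneven (3), echo (2), beside (2), reed (1) → 8 (expected 7)
Line 3: loud (1), season (2), in (1), fruit (1) → 5 ✓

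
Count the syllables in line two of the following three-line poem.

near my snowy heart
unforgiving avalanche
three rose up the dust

7

Line two: "unforgiving avalanche": 4+3 = 7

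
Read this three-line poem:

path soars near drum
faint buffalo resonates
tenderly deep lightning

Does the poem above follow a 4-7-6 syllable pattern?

Line 1: path(1) + soars(1) + near(1) + drum(1) = 4 ✓
Line 2: faint(1) + buffalo(3) + resonates(3) = 7 ✓
Line 3: tenderly(3) + deep(1) + lightning(2) = 6 ✓

Yes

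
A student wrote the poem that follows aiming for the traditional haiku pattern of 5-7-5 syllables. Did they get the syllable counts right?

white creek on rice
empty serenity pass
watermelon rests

Line 1: "white creek on rice": 1+1+1+1 = 4 (expected 5)
Line 2: "empty serenity pass": 2+4+1 = 7 ✓
Line 3: "watermelon rests": 4+1 = 5 ✓

No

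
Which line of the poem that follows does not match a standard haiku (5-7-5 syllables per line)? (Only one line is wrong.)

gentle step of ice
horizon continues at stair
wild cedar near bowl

Line 1: gentle (2), step (1), of (1), ice (1) → 5 ✓
Line 2: horizon (3), continues (3), at (1), stair (1) → 8 (expected 7)
Line 3: wild (1), cedar (2), near (1), bowl (1) → 5 ✓

Line 2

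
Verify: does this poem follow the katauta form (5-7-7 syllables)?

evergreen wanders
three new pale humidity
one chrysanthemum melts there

Line 1: evergreen (3), wanders (2) → 5 ✓
Line 2: three (1), new (1), pale (1), humidity (4) → 7 ✓
Line 3: one (1), chrysanthemum (4), melts (1), there (1) → 7 ✓

Yes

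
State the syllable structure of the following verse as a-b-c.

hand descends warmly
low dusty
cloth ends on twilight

5-3-5

Line 1: hand(1) + descends(2) + warmly(2) = 5
Line 2: low(1) + dusty(2) = 3
Line 3: cloth(1) + ends(1) + on(1) + twilight(2) = 5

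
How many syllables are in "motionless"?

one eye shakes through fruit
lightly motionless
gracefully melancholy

"motionless" has 3 syllables.

3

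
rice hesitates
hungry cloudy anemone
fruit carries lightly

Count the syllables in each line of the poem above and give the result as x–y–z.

4–8–5

Line 1: rice (1), hesitates (3) → 4
Line 2: hungry (2), cloudy (2), anemone (4) → 8
Line 3: fruit (1), carries (2), lightly (2) → 5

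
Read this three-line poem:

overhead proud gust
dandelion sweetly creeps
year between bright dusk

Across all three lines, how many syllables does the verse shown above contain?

17

Line 1: "overhead proud gust": 3+1+1 = 5
Line 2: "dandelion sweetly creeps": 4+2+1 = 7
Line 3: "year between bright dusk": 1+2+1+1 = 5
Total: 5 + 7 + 5 = 17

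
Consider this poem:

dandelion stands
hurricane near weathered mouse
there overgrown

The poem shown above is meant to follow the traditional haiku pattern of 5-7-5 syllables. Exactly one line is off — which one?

Line 1: dandelion(4) + stands(1) = 5 ✓
Line 2: hurricane(3) + near(1) + weathered(2) + mouse(1) = 7 ✓
Line 3: there(1) + overgrown(3) = 4 (expected 5)

Line 3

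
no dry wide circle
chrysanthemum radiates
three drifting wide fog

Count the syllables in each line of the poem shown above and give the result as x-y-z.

Line 1: no(1) + dry(1) + wide(1) + circle(2) = 5
Line 2: chrysanthemum(4) + radiates(3) = 7
Line 3: three(1) + drifting(2) + wide(1) + fog(1) = 5

5-7-5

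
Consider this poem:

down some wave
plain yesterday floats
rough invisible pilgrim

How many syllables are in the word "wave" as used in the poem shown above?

1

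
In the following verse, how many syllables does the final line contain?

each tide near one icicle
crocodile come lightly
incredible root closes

The final line: incredible(4) + root(1) + closes(2) = 7

7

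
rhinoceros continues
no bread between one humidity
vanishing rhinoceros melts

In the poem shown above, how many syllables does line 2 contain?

9

Line 2: "no bread between one humidity": 1+1+2+1+4 = 9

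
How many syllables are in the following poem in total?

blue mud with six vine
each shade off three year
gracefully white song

Line 1: blue(1) + mud(1) + with(1) + six(1) + vine(1) = 5
Line 2: each(1) + shade(1) + off(1) + three(1) + year(1) = 5
Line 3: gracefully(3) + white(1) + song(1) = 5
Total: 5 + 5 + 5 = 15

15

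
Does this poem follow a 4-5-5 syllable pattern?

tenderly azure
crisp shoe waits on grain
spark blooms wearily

No

Line 1: "tenderly azure": 3+2 = 5 (expected 4)
Line 2: "crisp shoe waits on grain": 1+1+1+1+1 = 5 ✓
Line 3: "spark blooms wearily": 1+1+3 = 5 ✓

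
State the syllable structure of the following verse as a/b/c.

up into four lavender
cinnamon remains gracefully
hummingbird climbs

7/8/4

Line 1: up (1), into (2), four (1), lavender (3) → 7
Line 2: cinnamon (3), remains (2), gracefully (3) → 8
Line 3: hummingbird (3), climbs (1) → 4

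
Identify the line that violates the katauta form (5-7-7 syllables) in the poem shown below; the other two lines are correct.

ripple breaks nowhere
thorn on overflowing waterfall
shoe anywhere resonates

Line 1: ripple(2) + breaks(1) + nowhere(2) = 5 ✓
Line 2: thorn(1) + on(1) + overflowing(4) + waterfall(3) = 9 (expected 7)
Line 3: shoe(1) + anywhere(3) + resonates(3) = 7 ✓

The second line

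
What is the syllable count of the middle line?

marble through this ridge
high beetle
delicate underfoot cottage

3

The middle line: high (1), beetle (2) → 3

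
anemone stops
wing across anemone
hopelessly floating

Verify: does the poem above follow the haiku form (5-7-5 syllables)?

Yes

Line 1: anemone(4) + stops(1) = 5 ✓
Line 2: wing(1) + across(2) + anemone(4) = 7 ✓
Line 3: hopelessly(3) + floating(2) = 5 ✓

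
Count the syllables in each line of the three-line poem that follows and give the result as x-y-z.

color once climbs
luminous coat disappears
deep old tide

4-7-3

Line 1: color (2), once (1), climbs (1) → 4
Line 2: luminous (3), coat (1), disappears (3) → 7
Line 3: deep (1), old (1), tide (1) → 3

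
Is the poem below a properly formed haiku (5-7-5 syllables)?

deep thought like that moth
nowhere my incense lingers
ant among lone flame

Yes

Line 1: deep(1) + thought(1) + like(1) + that(1) + moth(1) = 5 ✓
Line 2: nowhere(2) + my(1) + incense(2) + lingers(2) = 7 ✓
Line 3: ant(1) + among(2) + lone(1) + flame(1) = 5 ✓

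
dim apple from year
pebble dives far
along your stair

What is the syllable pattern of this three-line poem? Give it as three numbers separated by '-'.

5-4-4

Line 1: dim (1), apple (2), from (1), year (1) → 5
Line 2: pebble (2), dives (1), far (1) → 4
Line 3: along (2), your (1), stair (1) → 4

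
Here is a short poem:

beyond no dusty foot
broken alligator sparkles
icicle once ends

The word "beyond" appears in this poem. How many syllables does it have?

2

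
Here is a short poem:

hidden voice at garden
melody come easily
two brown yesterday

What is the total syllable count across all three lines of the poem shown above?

Line 1: hidden (2), voice (1), at (1), garden (2) → 6
Line 2: melody (3), come (1), easily (3) → 7
Line 3: two (1), brown (1), yesterday (3) → 5
Total: 6 + 7 + 5 = 18

18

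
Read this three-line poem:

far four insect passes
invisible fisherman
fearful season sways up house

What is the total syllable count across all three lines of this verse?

20

Line 1: "far four insect passes": 1+1+2+2 = 6
Line 2: "invisible fisherman": 4+3 = 7
Line 3: "fearful season sways up house": 2+2+1+1+1 = 7
Total: 6 + 7 + 7 = 20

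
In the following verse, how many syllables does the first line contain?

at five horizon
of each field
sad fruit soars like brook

The first line: at(1) + five(1) + horizon(3) = 5

5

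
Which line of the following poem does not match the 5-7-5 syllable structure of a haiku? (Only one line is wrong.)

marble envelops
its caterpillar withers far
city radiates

Line 1: "marble envelops": 2+3 = 5 ✓
Line 2: "its caterpillar withers far": 1+4+2+1 = 8 (expected 7)
Line 3: "city radiates": 2+3 = 5 ✓

The second line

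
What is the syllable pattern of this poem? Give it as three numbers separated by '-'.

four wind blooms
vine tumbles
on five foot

Line 1: four (1), wind (1), blooms (1) → 3
Line 2: vine (1), tumbles (2) → 3
Line 3: on (1), five (1), foot (1) → 3

3-3-3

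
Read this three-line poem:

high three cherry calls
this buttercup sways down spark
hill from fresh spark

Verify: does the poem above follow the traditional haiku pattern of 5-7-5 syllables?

No

Line 1: high (1), three (1), cherry (2), calls (1) → 5 ✓
Line 2: this (1), buttercup (3), sways (1), down (1), spark (1) → 7 ✓
Line 3: hill (1), from (1), fresh (1), spark (1) → 4 (expected 5)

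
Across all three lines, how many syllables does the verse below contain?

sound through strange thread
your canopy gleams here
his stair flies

Line 1: "sound through strange thread": 1+1+1+1 = 4
Line 2: "your canopy gleams here": 1+3+1+1 = 6
Line 3: "his stair flies": 1+1+1 = 3
Total: 4 + 6 + 3 = 13

13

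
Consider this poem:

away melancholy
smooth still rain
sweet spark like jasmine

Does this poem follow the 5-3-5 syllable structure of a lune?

Line 1: away (2), melancholy (4) → 6 (expected 5)
Line 2: smooth (1), still (1), rain (1) → 3 ✓
Line 3: sweet (1), spark (1), like (1), jasmine (2) → 5 ✓

No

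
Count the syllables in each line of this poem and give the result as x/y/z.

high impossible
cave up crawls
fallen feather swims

5/3/5

Line 1: high(1) + impossible(4) = 5
Line 2: cave(1) + up(1) + crawls(1) = 3
Line 3: fallen(2) + feather(2) + swims(1) = 5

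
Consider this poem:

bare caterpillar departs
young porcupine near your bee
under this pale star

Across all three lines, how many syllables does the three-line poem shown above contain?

19

Line 1: bare (1), caterpillar (4), departs (2) → 7
Line 2: young (1), porcupine (3), near (1), your (1), bee (1) → 7
Line 3: under (2), this (1), pale (1), star (1) → 5
Total: 7 + 7 + 5 = 19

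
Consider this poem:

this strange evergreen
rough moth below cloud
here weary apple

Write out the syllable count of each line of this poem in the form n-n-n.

Line 1: this (1), strange (1), evergreen (3) → 5
Line 2: rough (1), moth (1), below (2), cloud (1) → 5
Line 3: here (1), weary (2), apple (2) → 5

5-5-5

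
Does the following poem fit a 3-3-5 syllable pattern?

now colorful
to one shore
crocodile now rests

No

Line 1: now (1), colorful (3) → 4 (expected 3)
Line 2: to (1), one (1), shore (1) → 3 ✓
Line 3: crocodile (3), now (1), rests (1) → 5 ✓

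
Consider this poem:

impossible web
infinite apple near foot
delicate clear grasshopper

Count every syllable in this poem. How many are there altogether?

19

Line 1: impossible (4), web (1) → 5
Line 2: infinite (3), apple (2), near (1), foot (1) → 7
Line 3: delicate (3), clear (1), grasshopper (3) → 7
Total: 5 + 7 + 7 = 19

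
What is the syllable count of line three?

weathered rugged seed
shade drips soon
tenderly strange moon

Line three: "tenderly strange moon": 3+1+1 = 5

5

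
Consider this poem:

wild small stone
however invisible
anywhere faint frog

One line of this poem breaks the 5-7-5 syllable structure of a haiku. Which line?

Line 1: wild (1), small (1), stone (1) → 3 (expected 5)
Line 2: however (3), invisible (4) → 7 ✓
Line 3: anywhere (3), faint (1), frog (1) → 5 ✓

Line 1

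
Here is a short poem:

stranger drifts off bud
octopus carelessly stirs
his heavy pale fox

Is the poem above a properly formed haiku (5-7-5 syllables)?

Line 1: stranger(2) + drifts(1) + off(1) + bud(1) = 5 ✓
Line 2: octopus(3) + carelessly(3) + stirs(1) = 7 ✓
Line 3: his(1) + heavy(2) + pale(1) + fox(1) = 5 ✓

Yes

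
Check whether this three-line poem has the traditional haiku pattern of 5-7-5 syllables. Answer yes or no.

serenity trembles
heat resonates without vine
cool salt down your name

Line 1: serenity(4) + trembles(2) = 6 (expected 5)
Line 2: heat(1) + resonates(3) + without(2) + vine(1) = 7 ✓
Line 3: cool(1) + salt(1) + down(1) + your(1) + name(1) = 5 ✓

No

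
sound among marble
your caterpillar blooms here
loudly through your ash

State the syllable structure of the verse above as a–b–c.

Line 1: sound(1) + among(2) + marble(2) = 5
Line 2: your(1) + caterpillar(4) + blooms(1) + here(1) = 7
Line 3: loudly(2) + through(1) + your(1) + ash(1) = 5

5–7–5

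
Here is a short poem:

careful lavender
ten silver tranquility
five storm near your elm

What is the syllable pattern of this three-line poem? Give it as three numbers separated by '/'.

Line 1: careful(2) + lavender(3) = 5
Line 2: ten(1) + silver(2) + tranquility(4) = 7
Line 3: five(1) + storm(1) + near(1) + your(1) + elm(1) = 5

5/7/5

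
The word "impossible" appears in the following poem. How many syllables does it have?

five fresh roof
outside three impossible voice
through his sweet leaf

4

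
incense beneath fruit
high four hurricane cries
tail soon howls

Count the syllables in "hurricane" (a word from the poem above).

3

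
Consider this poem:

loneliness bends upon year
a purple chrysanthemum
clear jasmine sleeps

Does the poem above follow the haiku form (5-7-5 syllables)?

Line 1: loneliness(3) + bends(1) + upon(2) + year(1) = 7 (expected 5)
Line 2: a(1) + purple(2) + chrysanthemum(4) = 7 ✓
Line 3: clear(1) + jasmine(2) + sleeps(1) = 4 (expected 5)

No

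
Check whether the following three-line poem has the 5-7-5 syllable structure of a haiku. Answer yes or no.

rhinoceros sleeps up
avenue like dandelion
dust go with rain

Line 1: "rhinoceros sleeps up": 4+1+1 = 6 (expected 5)
Line 2: "avenue like dandelion": 3+1+4 = 8 (expected 7)
Line 3: "dust go with rain": 1+1+1+1 = 4 (expected 5)

No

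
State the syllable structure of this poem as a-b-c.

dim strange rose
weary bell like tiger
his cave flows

Line 1: dim(1) + strange(1) + rose(1) = 3
Line 2: weary(2) + bell(1) + like(1) + tiger(2) = 6
Line 3: his(1) + cave(1) + flows(1) = 3

3-6-3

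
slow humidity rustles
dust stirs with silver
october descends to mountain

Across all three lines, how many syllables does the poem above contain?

Line 1: slow (1), humidity (4), rustles (2) → 7
Line 2: dust (1), stirs (1), with (1), silver (2) → 5
Line 3: october (3), descends (2), to (1), mountain (2) → 8
Total: 7 + 5 + 8 = 20

20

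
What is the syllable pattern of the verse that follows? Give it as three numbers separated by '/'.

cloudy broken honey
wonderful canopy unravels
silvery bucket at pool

6/9/7

Line 1: cloudy(2) + broken(2) + honey(2) = 6
Line 2: wonderful(3) + canopy(3) + unravels(3) = 9
Line 3: silvery(3) + bucket(2) + at(1) + pool(1) = 7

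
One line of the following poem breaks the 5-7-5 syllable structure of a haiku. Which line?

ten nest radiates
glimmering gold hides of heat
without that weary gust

Line 3

Line 1: "ten nest radiates": 1+1+3 = 5 ✓
Line 2: "glimmering gold hides of heat": 3+1+1+1+1 = 7 ✓
Line 3: "without that weary gust": 2+1+2+1 = 6 (expected 5)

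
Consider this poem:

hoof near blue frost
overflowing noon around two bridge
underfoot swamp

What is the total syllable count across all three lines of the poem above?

17

Line 1: hoof (1), near (1), blue (1), frost (1) → 4
Line 2: overflowing (4), noon (1), around (2), two (1), bridge (1) → 9
Line 3: underfoot (3), swamp (1) → 4
Total: 4 + 9 + 4 = 17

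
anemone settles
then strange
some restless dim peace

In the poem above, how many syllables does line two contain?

Line two: "then strange": 1+1 = 2

2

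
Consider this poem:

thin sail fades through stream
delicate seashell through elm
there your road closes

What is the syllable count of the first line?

5

The first line: thin (1), sail (1), fades (1), through (1), stream (1) → 5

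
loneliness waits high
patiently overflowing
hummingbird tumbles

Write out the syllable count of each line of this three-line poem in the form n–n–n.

Line 1: loneliness (3), waits (1), high (1) → 5
Line 2: patiently (3), overflowing (4) → 7
Line 3: hummingbird (3), tumbles (2) → 5

5–7–5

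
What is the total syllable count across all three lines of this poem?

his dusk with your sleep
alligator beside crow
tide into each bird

17

Line 1: his(1) + dusk(1) + with(1) + your(1) + sleep(1) = 5
Line 2: alligator(4) + beside(2) + crow(1) = 7
Line 3: tide(1) + into(2) + each(1) + bird(1) = 5
Total: 5 + 7 + 5 = 17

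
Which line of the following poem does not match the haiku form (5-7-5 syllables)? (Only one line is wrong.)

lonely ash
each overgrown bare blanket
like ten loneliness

The first line

Line 1: lonely (2), ash (1) → 3 (expected 5)
Line 2: each (1), overgrown (3), bare (1), blanket (2) → 7 ✓
Line 3: like (1), ten (1), loneliness (3) → 5 ✓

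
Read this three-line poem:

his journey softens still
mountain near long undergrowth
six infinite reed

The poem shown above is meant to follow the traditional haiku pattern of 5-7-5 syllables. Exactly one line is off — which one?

Line 1: his (1), journey (2), softens (2), still (1) → 6 (expected 5)
Line 2: mountain (2), near (1), long (1), undergrowth (3) → 7 ✓
Line 3: six (1), infinite (3), reed (1) → 5 ✓

Line 1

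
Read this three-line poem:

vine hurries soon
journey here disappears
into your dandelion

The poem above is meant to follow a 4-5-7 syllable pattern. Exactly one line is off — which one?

Line 1: vine (1), hurries (2), soon (1) → 4 ✓
Line 2: journey (2), here (1), disappears (3) → 6 (expected 5)
Line 3: into (2), your (1), dandelion (4) → 7 ✓

Line 2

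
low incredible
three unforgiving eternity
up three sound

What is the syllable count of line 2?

9

Line 2: "three unforgiving eternity": 1+4+4 = 9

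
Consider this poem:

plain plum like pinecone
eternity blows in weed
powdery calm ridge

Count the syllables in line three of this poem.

Line three: powdery(3) + calm(1) + ridge(1) = 5

5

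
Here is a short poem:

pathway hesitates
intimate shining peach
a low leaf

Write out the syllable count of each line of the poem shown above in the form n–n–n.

Line 1: pathway (2), hesitates (3) → 5
Line 2: intimate (3), shining (2), peach (1) → 6
Line 3: a (1), low (1), leaf (1) → 3

5–6–3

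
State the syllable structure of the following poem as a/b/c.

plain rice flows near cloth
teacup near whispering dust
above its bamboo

5/7/5

Line 1: plain (1), rice (1), flows (1), near (1), cloth (1) → 5
Line 2: teacup (2), near (1), whispering (3), dust (1) → 7
Line 3: above (2), its (1), bamboo (2) → 5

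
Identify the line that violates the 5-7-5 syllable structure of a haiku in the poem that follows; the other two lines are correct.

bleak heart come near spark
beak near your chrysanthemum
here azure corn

Line 1: bleak (1), heart (1), come (1), near (1), spark (1) → 5 ✓
Line 2: beak (1), near (1), your (1), chrysanthemum (4) → 7 ✓
Line 3: here (1), azure (2), corn (1) → 4 (expected 5)

Line 3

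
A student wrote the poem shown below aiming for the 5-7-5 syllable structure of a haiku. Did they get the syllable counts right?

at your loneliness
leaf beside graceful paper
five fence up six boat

Yes

Line 1: at(1) + your(1) + loneliness(3) = 5 ✓
Line 2: leaf(1) + beside(2) + graceful(2) + paper(2) = 7 ✓
Line 3: five(1) + fence(1) + up(1) + six(1) + boat(1) = 5 ✓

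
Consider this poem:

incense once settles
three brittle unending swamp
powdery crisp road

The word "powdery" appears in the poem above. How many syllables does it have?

3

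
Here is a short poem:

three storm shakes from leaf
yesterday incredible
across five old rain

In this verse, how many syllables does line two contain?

7

Line two: yesterday (3), incredible (4) → 7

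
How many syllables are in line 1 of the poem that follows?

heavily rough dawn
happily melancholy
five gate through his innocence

5

Line 1: "heavily rough dawn": 3+1+1 = 5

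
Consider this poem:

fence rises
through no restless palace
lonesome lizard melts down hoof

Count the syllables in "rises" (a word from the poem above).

2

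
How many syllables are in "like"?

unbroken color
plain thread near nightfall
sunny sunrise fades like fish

1

"like" has 1 syllable.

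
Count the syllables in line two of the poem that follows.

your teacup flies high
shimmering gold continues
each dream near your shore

Line two: "shimmering gold continues": 3+1+3 = 7

7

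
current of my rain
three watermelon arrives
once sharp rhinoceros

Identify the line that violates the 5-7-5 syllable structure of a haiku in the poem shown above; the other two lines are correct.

The third line

Line 1: current (2), of (1), my (1), rain (1) → 5 ✓
Line 2: three (1), watermelon (4), arrives (2) → 7 ✓
Line 3: once (1), sharp (1), rhinoceros (4) → 6 (expected 5)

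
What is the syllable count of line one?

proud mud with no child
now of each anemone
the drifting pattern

Line one: "proud mud with no child": 1+1+1+1+1 = 5

5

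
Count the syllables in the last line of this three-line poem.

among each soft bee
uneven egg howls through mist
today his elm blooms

The last line: today (2), his (1), elm (1), blooms (1) → 5

5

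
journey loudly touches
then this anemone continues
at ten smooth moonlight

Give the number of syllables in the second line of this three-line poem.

The second line: then(1) + this(1) + anemone(4) + continues(3) = 9

9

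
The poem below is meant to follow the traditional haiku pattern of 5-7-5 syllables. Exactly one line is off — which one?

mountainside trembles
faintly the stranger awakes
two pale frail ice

The third line

Line 1: "mountainside trembles": 3+2 = 5 ✓
Line 2: "faintly the stranger awakes": 2+1+2+2 = 7 ✓
Line 3: "two pale frail ice": 1+1+1+1 = 4 (expected 5)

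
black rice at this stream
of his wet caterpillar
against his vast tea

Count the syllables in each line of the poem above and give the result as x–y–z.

Line 1: black (1), rice (1), at (1), this (1), stream (1) → 5
Line 2: of (1), his (1), wet (1), caterpillar (4) → 7
Line 3: against (2), his (1), vast (1), tea (1) → 5

5–7–5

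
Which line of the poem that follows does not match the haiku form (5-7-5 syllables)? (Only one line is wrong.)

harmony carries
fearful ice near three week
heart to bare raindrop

Line 1: "harmony carries": 3+2 = 5 ✓
Line 2: "fearful ice near three week": 2+1+1+1+1 = 6 (expected 7)
Line 3: "heart to bare raindrop": 1+1+1+2 = 5 ✓

The second line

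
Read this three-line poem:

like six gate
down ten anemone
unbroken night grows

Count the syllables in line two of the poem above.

6

Line two: "down ten anemone": 1+1+4 = 6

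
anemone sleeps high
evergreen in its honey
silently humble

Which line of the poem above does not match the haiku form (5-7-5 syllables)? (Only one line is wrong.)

Line 1

Line 1: anemone(4) + sleeps(1) + high(1) = 6 (expected 5)
Line 2: evergreen(3) + in(1) + its(1) + honey(2) = 7 ✓
Line 3: silently(3) + humble(2) = 5 ✓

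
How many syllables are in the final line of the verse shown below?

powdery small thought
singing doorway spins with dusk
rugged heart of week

5

The final line: "rugged heart of week": 2+1+1+1 = 5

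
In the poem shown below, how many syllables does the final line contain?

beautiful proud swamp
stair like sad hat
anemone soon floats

The final line: anemone (4), soon (1), floats (1) → 6

6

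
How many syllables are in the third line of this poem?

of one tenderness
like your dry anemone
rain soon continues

5

The third line: rain (1), soon (1), continues (3) → 5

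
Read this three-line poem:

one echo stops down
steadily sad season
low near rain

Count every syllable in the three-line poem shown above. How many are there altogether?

Line 1: "one echo stops down": 1+2+1+1 = 5
Line 2: "steadily sad season": 3+1+2 = 6
Line 3: "low near rain": 1+1+1 = 3
Total: 5 + 6 + 3 = 14

14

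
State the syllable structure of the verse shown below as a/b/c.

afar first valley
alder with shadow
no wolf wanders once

Line 1: afar(2) + first(1) + valley(2) = 5
Line 2: alder(2) + with(1) + shadow(2) = 5
Line 3: no(1) + wolf(1) + wanders(2) + once(1) = 5

5/5/5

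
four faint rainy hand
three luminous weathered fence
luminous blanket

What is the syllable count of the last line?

The last line: "luminous blanket": 3+2 = 5

5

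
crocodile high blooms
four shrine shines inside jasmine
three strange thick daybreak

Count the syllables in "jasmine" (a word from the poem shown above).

2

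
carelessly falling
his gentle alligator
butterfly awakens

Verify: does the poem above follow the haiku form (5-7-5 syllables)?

No

Line 1: "carelessly falling": 3+2 = 5 ✓
Line 2: "his gentle alligator": 1+2+4 = 7 ✓
Line 3: "butterfly awakens": 3+3 = 6 (expected 5)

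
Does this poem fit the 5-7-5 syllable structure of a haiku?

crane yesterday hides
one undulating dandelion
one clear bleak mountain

No

Line 1: "crane yesterday hides": 1+3+1 = 5 ✓
Line 2: "one undulating dandelion": 1+4+4 = 9 (expected 7)
Line 3: "one clear bleak mountain": 1+1+1+2 = 5 ✓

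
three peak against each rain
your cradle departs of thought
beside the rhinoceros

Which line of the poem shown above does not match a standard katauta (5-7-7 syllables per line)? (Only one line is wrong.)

The first line

Line 1: three(1) + peak(1) + against(2) + each(1) + rain(1) = 6 (expected 5)
Line 2: your(1) + cradle(2) + departs(2) + of(1) + thought(1) = 7 ✓
Line 3: beside(2) + the(1) + rhinoceros(4) = 7 ✓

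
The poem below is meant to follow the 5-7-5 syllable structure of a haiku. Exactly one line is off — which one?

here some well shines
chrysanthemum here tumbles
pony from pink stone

Line 1

Line 1: here (1), some (1), well (1), shines (1) → 4 (expected 5)
Line 2: chrysanthemum (4), here (1), tumbles (2) → 7 ✓
Line 3: pony (2), from (1), pink (1), stone (1) → 5 ✓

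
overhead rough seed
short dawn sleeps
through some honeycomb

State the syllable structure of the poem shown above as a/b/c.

Line 1: "overhead rough seed": 3+1+1 = 5
Line 2: "short dawn sleeps": 1+1+1 = 3
Line 3: "through some honeycomb": 1+1+3 = 5

5/3/5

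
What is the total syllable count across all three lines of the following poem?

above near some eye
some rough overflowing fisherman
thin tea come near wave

19

Line 1: "above near some eye": 2+1+1+1 = 5
Line 2: "some rough overflowing fisherman": 1+1+4+3 = 9
Line 3: "thin tea come near wave": 1+1+1+1+1 = 5
Total: 5 + 9 + 5 = 19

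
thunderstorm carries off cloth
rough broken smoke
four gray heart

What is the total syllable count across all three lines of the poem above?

14

Line 1: thunderstorm (3), carries (2), off (1), cloth (1) → 7
Line 2: rough (1), broken (2), smoke (1) → 4
Line 3: four (1), gray (1), heart (1) → 3
Total: 7 + 4 + 3 = 14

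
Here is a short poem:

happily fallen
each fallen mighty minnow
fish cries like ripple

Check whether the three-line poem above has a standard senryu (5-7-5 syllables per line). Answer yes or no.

Yes

Line 1: happily(3) + fallen(2) = 5 ✓
Line 2: each(1) + fallen(2) + mighty(2) + minnow(2) = 7 ✓
Line 3: fish(1) + cries(1) + like(1) + ripple(2) = 5 ✓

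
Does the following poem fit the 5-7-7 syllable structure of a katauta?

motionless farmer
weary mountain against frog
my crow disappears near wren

Yes

Line 1: "motionless farmer": 3+2 = 5 ✓
Line 2: "weary mountain against frog": 2+2+2+1 = 7 ✓
Line 3: "my crow disappears near wren": 1+1+3+1+1 = 7 ✓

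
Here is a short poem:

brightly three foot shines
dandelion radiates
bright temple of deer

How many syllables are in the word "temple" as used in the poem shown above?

"temple" has 2 syllables.

2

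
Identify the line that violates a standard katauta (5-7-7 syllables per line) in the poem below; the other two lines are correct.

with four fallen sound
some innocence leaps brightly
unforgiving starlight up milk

The third line

Line 1: with (1), four (1), fallen (2), sound (1) → 5 ✓
Line 2: some (1), innocence (3), leaps (1), brightly (2) → 7 ✓
Line 3: unforgiving (4), starlight (2), up (1), milk (1) → 8 (expected 7)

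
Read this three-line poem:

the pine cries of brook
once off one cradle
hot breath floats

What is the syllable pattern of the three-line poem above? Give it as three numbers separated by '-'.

5-5-3

Line 1: the (1), pine (1), cries (1), of (1), brook (1) → 5
Line 2: once (1), off (1), one (1), cradle (2) → 5
Line 3: hot (1), breath (1), floats (1) → 3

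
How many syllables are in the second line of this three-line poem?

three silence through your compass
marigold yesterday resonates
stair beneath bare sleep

The second line: marigold (3), yesterday (3), resonates (3) → 9

9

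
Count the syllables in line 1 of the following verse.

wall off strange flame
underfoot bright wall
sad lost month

Line 1: wall (1), off (1), strange (1), flame (1) → 4

4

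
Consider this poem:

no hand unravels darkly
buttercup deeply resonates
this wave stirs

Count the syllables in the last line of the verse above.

3

The last line: this (1), wave (1), stirs (1) → 3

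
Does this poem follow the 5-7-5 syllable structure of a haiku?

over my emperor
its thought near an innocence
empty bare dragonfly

No

Line 1: over (2), my (1), emperor (3) → 6 (expected 5)
Line 2: its (1), thought (1), near (1), an (1), innocence (3) → 7 ✓
Line 3: empty (2), bare (1), dragonfly (3) → 6 (expected 5)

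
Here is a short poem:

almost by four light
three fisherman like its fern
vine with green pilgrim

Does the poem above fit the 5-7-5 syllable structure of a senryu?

Line 1: almost (2), by (1), four (1), light (1) → 5 ✓
Line 2: three (1), fisherman (3), like (1), its (1), fern (1) → 7 ✓
Line 3: vine (1), with (1), green (1), pilgrim (2) → 5 ✓

Yes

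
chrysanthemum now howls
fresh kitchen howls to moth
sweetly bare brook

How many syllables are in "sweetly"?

2

"sweetly" has 2 syllables.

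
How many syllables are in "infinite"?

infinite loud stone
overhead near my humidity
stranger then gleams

3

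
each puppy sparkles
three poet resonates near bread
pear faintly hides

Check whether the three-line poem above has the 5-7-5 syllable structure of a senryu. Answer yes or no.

No

Line 1: each(1) + puppy(2) + sparkles(2) = 5 ✓
Line 2: three(1) + poet(2) + resonates(3) + near(1) + bread(1) = 8 (expected 7)
Line 3: pear(1) + faintly(2) + hides(1) = 4 (expected 5)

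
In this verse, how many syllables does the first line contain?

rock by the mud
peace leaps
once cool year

The first line: rock (1), by (1), the (1), mud (1) → 4

4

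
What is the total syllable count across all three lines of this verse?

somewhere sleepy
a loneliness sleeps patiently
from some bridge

15

Line 1: somewhere (2), sleepy (2) → 4
Line 2: a (1), loneliness (3), sleeps (1), patiently (3) → 8
Line 3: from (1), some (1), bridge (1) → 3
Total: 4 + 8 + 3 = 15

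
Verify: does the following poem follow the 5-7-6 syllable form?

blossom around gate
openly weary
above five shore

No

Line 1: "blossom around gate": 2+2+1 = 5 ✓
Line 2: "openly weary": 3+2 = 5 (expected 7)
Line 3: "above five shore": 2+1+1 = 4 (expected 6)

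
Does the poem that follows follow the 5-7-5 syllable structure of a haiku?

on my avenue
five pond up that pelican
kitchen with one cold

Line 1: on (1), my (1), avenue (3) → 5 ✓
Line 2: five (1), pond (1), up (1), that (1), pelican (3) → 7 ✓
Line 3: kitchen (2), with (1), one (1), cold (1) → 5 ✓

Yes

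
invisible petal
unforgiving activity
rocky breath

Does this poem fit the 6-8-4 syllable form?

Line 1: invisible (4), petal (2) → 6 ✓
Line 2: unforgiving (4), activity (4) → 8 ✓
Line 3: rocky (2), breath (1) → 3 (expected 4)

No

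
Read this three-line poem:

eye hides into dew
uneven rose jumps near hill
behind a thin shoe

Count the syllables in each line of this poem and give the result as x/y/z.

Line 1: eye(1) + hides(1) + into(2) + dew(1) = 5
Line 2: uneven(3) + rose(1) + jumps(1) + near(1) + hill(1) = 7
Line 3: behind(2) + a(1) + thin(1) + shoe(1) = 5

5/7/5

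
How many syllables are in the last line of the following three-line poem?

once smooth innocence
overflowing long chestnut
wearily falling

5

The last line: wearily (3), falling (2) → 5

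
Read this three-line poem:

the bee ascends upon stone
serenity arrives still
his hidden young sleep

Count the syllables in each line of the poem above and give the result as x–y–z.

Line 1: "the bee ascends upon stone": 1+1+2+2+1 = 7
Line 2: "serenity arrives still": 4+2+1 = 7
Line 3: "his hidden young sleep": 1+2+1+1 = 5

7–7–5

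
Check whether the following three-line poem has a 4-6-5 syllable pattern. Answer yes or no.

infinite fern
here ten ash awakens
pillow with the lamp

Yes

Line 1: "infinite fern": 3+1 = 4 ✓
Line 2: "here ten ash awakens": 1+1+1+3 = 6 ✓
Line 3: "pillow with the lamp": 2+1+1+1 = 5 ✓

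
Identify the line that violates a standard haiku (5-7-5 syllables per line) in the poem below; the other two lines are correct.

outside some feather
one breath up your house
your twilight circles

Line 2

Line 1: "outside some feather": 2+1+2 = 5 ✓
Line 2: "one breath up your house": 1+1+1+1+1 = 5 (expected 7)
Line 3: "your twilight circles": 1+2+2 = 5 ✓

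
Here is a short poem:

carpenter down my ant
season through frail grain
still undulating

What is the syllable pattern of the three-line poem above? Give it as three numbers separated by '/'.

6/5/5

Line 1: carpenter(3) + down(1) + my(1) + ant(1) = 6
Line 2: season(2) + through(1) + frail(1) + grain(1) = 5
Line 3: still(1) + undulating(4) = 5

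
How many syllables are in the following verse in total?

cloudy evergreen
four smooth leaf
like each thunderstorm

13

Line 1: cloudy(2) + evergreen(3) = 5
Line 2: four(1) + smooth(1) + leaf(1) = 3
Line 3: like(1) + each(1) + thunderstorm(3) = 5
Total: 5 + 3 + 5 = 13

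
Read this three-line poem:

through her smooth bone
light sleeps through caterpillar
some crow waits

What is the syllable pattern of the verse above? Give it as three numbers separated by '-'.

Line 1: through (1), her (1), smooth (1), bone (1) → 4
Line 2: light (1), sleeps (1), through (1), caterpillar (4) → 7
Line 3: some (1), crow (1), waits (1) → 3

4-7-3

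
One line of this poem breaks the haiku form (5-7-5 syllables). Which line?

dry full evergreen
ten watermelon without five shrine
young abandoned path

Line 1: dry (1), full (1), evergreen (3) → 5 ✓
Line 2: ten (1), watermelon (4), without (2), five (1), shrine (1) → 9 (expected 7)
Line 3: young (1), abandoned (3), path (1) → 5 ✓

The second line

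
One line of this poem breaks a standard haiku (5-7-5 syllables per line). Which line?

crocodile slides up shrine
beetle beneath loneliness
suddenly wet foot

The first line

Line 1: "crocodile slides up shrine": 3+1+1+1 = 6 (expected 5)
Line 2: "beetle beneath loneliness": 2+2+3 = 7 ✓
Line 3: "suddenly wet foot": 3+1+1 = 5 ✓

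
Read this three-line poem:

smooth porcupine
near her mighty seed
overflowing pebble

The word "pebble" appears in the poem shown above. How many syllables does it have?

2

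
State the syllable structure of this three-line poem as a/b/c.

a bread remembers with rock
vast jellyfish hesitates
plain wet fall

Line 1: a (1), bread (1), remembers (3), with (1), rock (1) → 7
Line 2: vast (1), jellyfish (3), hesitates (3) → 7
Line 3: plain (1), wet (1), fall (1) → 3

7/7/3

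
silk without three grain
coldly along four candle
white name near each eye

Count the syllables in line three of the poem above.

5

Line three: white(1) + name(1) + near(1) + each(1) + eye(1) = 5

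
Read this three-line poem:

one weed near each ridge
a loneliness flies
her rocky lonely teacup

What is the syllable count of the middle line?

The middle line: "a loneliness flies": 1+3+1 = 5

5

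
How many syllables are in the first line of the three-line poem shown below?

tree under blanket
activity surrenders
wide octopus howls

The first line: tree (1), under (2), blanket (2) → 5

5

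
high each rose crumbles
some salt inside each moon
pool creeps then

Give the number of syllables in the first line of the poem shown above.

The first line: high(1) + each(1) + rose(1) + crumbles(2) = 5

5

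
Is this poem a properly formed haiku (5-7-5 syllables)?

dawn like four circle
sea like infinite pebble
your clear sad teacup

Line 1: dawn (1), like (1), four (1), circle (2) → 5 ✓
Line 2: sea (1), like (1), infinite (3), pebble (2) → 7 ✓
Line 3: your (1), clear (1), sad (1), teacup (2) → 5 ✓

Yes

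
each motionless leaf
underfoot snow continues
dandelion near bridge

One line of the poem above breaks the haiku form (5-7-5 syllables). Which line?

Line 1: each(1) + motionless(3) + leaf(1) = 5 ✓
Line 2: underfoot(3) + snow(1) + continues(3) = 7 ✓
Line 3: dandelion(4) + near(1) + bridge(1) = 6 (expected 5)

Line 3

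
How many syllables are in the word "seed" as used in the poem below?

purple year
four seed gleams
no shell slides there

1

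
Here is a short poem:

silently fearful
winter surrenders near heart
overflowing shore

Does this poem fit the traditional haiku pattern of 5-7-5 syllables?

Yes

Line 1: "silently fearful": 3+2 = 5 ✓
Line 2: "winter surrenders near heart": 2+3+1+1 = 7 ✓
Line 3: "overflowing shore": 4+1 = 5 ✓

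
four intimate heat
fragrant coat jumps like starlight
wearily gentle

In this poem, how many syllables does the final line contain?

5

The final line: "wearily gentle": 3+2 = 5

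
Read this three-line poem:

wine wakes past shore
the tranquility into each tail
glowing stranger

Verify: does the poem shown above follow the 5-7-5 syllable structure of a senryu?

No

Line 1: wine (1), wakes (1), past (1), shore (1) → 4 (expected 5)
Line 2: the (1), tranquility (4), into (2), each (1), tail (1) → 9 (expected 7)
Line 3: glowing (2), stranger (2) → 4 (expected 5)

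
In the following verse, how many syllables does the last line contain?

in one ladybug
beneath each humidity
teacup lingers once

5

The last line: teacup(2) + lingers(2) + once(1) = 5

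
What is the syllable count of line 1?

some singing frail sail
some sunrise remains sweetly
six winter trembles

Line 1: some(1) + singing(2) + frail(1) + sail(1) = 5

5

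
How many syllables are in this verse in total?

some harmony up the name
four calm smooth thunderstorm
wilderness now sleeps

18

Line 1: some(1) + harmony(3) + up(1) + the(1) + name(1) = 7
Line 2: four(1) + calm(1) + smooth(1) + thunderstorm(3) = 6
Line 3: wilderness(3) + now(1) + sleeps(1) = 5
Total: 7 + 6 + 5 = 18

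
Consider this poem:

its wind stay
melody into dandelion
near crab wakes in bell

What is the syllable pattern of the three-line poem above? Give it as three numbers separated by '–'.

Line 1: its(1) + wind(1) + stay(1) = 3
Line 2: melody(3) + into(2) + dandelion(4) = 9
Line 3: near(1) + crab(1) + wakes(1) + in(1) + bell(1) = 5

3–9–5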